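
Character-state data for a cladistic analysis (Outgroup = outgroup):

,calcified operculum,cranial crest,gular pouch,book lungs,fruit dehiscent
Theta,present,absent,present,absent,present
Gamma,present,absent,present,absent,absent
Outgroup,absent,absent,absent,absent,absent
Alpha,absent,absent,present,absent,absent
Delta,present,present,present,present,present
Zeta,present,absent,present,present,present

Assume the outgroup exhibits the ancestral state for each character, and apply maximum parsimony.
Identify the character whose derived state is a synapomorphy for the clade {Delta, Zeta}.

book lungs

The outgroup has state 'absent' for every character, so 'present' is the derived state throughout.
calcified operculum: derived state 'present' in Delta, Gamma, Theta, and Zeta only — synapomorphy for {Delta, Gamma, Theta, Zeta}.
cranial crest: derived state 'present' in Delta only — an autapomorphy, so it tells us nothing about relationships among taxa.
All ingroup taxa share the derived state 'present' for gular pouch; it defines the ingroup but does not resolve relationships within it.
book lungs (derived state 'present') is shared by Delta and Zeta — a synapomorphy uniting that clade.
Only Delta, Theta, and Zeta show the derived state 'present' for fruit dehiscent, supporting them as a clade.
Most parsimonious ingroup topology: ((Gamma,((Delta,Zeta),Theta)),Alpha).
The clade {Delta, Zeta} is supported by book lungs: its derived state 'present' occurs in exactly those taxa and in no other taxon (including the outgroup).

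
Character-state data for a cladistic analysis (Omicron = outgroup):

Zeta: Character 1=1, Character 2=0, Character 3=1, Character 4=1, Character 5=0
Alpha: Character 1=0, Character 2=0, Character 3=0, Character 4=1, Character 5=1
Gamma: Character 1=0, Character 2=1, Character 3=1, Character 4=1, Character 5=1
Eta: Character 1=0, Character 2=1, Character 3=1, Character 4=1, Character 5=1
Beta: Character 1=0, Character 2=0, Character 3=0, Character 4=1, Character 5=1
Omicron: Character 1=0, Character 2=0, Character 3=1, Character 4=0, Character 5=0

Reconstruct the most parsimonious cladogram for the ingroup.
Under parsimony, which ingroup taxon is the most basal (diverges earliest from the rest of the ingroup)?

Character polarity is set by the outgroup: the derived state is whichever differs from the outgroup's state, so for Character 3 the derived state is '0', and for the remaining characters it is '1'.
Character 1: derived state '1' in Zeta only — an autapomorphy, so it tells us nothing about relationships among taxa.
Character 2: derived state '1' in Eta and Gamma only — synapomorphy for {Eta, Gamma}.
Character 3 (derived state '0') is shared by Alpha and Beta — a synapomorphy uniting that clade.
Character 4 (derived state '1') is shared by all ingroup taxa — unites the whole ingroup.
Character 5: derived state '1' in Alpha, Beta, Eta, and Gamma only — synapomorphy for {Alpha, Beta, Eta, Gamma}.
Most parsimonious ingroup topology: (((Gamma,Eta),(Beta,Alpha)),Zeta).
Zeta is sister to the clade containing all other ingroup taxa, so it is the earliest-diverging (most basal) ingroup lineage.

Zeta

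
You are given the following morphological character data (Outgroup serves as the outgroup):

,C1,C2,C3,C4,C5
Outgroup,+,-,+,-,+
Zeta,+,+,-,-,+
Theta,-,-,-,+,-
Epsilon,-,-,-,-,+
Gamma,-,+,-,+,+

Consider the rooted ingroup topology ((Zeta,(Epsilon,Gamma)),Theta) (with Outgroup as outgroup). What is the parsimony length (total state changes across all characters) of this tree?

Map each character onto ((Zeta,(Epsilon,Gamma)),Theta) (rooted by Outgroup) and count the minimum state changes it requires (Fitch parsimony):
C1: 2; C2: 2; C3: 1; C4: 2; C5: 1.
Total tree length = 8.

8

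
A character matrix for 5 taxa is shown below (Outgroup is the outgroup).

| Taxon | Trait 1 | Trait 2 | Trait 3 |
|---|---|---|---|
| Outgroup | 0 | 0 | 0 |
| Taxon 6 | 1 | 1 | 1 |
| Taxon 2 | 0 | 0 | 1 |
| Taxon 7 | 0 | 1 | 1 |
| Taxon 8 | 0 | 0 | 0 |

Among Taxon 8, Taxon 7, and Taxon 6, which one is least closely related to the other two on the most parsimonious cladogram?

Taxon 8

The outgroup has state '0' for every character, so '1' is the derived state throughout.
Trait 1 (derived state '1') is unique to Taxon 6 (autapomorphy; uninformative for grouping).
Trait 2: derived state '1' in Taxon 6 and Taxon 7 only — synapomorphy for {Taxon 6, Taxon 7}.
Trait 3 (derived state '1') is shared by Taxon 2, Taxon 6, and Taxon 7 — a synapomorphy uniting that clade.
Most parsimonious ingroup topology: (((Taxon 6,Taxon 7),Taxon 2),Taxon 8).
Taxon 7 and Taxon 6 share a more recent common ancestor with each other than either does with Taxon 8, so Taxon 8 is the least closely related of the three.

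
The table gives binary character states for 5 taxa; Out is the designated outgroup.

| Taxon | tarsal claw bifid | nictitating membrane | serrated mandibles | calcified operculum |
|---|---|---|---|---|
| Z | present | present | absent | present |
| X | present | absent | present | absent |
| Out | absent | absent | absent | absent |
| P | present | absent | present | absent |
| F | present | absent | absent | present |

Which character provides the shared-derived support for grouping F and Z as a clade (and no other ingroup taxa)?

calcified operculum

The outgroup has state 'absent' for every character, so 'present' is the derived state throughout.
tarsal claw bifid (derived state 'present') is shared by all ingroup taxa — unites the whole ingroup.
nictitating membrane (derived state 'present') is unique to Z (autapomorphy; uninformative for grouping).
Only P and X show the derived state 'present' for serrated mandibles, supporting them as a clade.
calcified operculum (derived state 'present') is shared by F and Z — a synapomorphy uniting that clade.
Most parsimonious ingroup topology: ((F,Z),(X,P)).
The clade {F, Z} is supported by calcified operculum: its derived state 'present' occurs in exactly those taxa and in no other taxon (including the outgroup).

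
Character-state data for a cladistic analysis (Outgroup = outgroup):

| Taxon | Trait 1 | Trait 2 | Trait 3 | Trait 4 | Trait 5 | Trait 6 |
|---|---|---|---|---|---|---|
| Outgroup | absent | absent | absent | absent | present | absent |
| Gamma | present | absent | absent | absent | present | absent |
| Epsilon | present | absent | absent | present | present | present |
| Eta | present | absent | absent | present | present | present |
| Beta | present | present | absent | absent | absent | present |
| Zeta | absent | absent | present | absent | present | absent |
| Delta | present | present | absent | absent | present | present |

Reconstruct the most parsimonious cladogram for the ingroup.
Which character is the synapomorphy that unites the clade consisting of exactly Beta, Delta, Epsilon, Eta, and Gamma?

Trait 1

Character polarity is set by the outgroup: the derived state is whichever differs from the outgroup's state, so for Trait 5 the derived state is 'absent', and for the remaining characters it is 'present'.
Trait 1: derived state 'present' in Beta, Delta, Epsilon, Eta, and Gamma only — synapomorphy for {Beta, Delta, Epsilon, Eta, Gamma}.
Trait 2: derived state 'present' in Beta and Delta only — synapomorphy for {Beta, Delta}.
Trait 3 (derived state 'present') is unique to Zeta (autapomorphy; uninformative for grouping).
Trait 4: derived state 'present' in Epsilon and Eta only — synapomorphy for {Epsilon, Eta}.
Trait 5: derived state 'absent' in Beta only — an autapomorphy, so it tells us nothing about relationships among taxa.
Trait 6: derived state 'present' in Beta, Delta, Epsilon, and Eta only — synapomorphy for {Beta, Delta, Epsilon, Eta}.
Most parsimonious ingroup topology: ((Gamma,((Epsilon,Eta),(Beta,Delta))),Zeta).
The clade {Beta, Delta, Epsilon, Eta, Gamma} is supported by Trait 1: its derived state 'present' occurs in exactly those taxa and in no other taxon (including the outgroup).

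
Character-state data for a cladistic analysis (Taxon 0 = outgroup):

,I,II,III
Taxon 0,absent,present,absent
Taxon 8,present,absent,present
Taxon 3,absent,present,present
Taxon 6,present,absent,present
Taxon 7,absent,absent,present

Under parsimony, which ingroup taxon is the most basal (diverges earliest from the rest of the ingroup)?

Taxon 3

Character polarity is set by the outgroup: the derived state is whichever differs from the outgroup's state, so for II the derived state is 'absent', and for the remaining characters it is 'present'.
Only Taxon 6 and Taxon 8 show the derived state 'present' for I, supporting them as a clade.
Only Taxon 6, Taxon 7, and Taxon 8 show the derived state 'absent' for II, supporting them as a clade.
III (derived state 'present') is shared by all ingroup taxa — unites the whole ingroup.
Most parsimonious ingroup topology: (((Taxon 8,Taxon 6),Taxon 7),Taxon 3).
Taxon 3 is sister to the clade containing all other ingroup taxa, so it is the earliest-diverging (most basal) ingroup lineage.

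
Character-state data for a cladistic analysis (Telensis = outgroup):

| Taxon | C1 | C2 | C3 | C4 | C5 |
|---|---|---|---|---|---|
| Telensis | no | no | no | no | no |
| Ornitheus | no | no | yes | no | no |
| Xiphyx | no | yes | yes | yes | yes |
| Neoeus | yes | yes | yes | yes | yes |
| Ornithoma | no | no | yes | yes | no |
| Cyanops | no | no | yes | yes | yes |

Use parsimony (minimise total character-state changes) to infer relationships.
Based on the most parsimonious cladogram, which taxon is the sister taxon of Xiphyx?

The outgroup has state 'no' for every character, so 'yes' is the derived state throughout.
C1: derived state 'yes' in Neoeus only — an autapomorphy, so it tells us nothing about relationships among taxa.
C2: derived state 'yes' in Neoeus and Xiphyx only — synapomorphy for {Neoeus, Xiphyx}.
C3 (derived state 'yes') is shared by all ingroup taxa — unites the whole ingroup.
C4 (derived state 'yes') is shared by Cyanops, Neoeus, Ornithoma, and Xiphyx — a synapomorphy uniting that clade.
Only Cyanops, Neoeus, and Xiphyx show the derived state 'yes' for C5, supporting them as a clade.
Most parsimonious ingroup topology: ((((Xiphyx,Neoeus),Cyanops),Ornithoma),Ornitheus).
Xiphyx and Neoeus form a cherry on this tree, so they are sister taxa.

Neoeus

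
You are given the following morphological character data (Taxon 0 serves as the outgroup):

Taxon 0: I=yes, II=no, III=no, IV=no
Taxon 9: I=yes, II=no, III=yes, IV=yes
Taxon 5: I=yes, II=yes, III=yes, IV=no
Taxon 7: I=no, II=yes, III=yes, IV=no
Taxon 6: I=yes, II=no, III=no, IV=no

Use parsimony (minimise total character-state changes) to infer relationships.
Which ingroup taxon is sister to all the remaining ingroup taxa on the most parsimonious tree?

Character polarity is set by the outgroup: the derived state is whichever differs from the outgroup's state, so for I the derived state is 'no', and for the remaining characters it is 'yes'.
I: derived state 'no' in Taxon 7 only — an autapomorphy, so it tells us nothing about relationships among taxa.
II: derived state 'yes' in Taxon 5 and Taxon 7 only — synapomorphy for {Taxon 5, Taxon 7}.
III (derived state 'yes') is shared by Taxon 5, Taxon 7, and Taxon 9 — a synapomorphy uniting that clade.
IV (derived state 'yes') is unique to Taxon 9 (autapomorphy; uninformative for grouping).
Most parsimonious ingroup topology: ((Taxon 9,(Taxon 5,Taxon 7)),Taxon 6).
Taxon 6 is sister to the clade containing all other ingroup taxa, so it is the earliest-diverging (most basal) ingroup lineage.

Taxon 6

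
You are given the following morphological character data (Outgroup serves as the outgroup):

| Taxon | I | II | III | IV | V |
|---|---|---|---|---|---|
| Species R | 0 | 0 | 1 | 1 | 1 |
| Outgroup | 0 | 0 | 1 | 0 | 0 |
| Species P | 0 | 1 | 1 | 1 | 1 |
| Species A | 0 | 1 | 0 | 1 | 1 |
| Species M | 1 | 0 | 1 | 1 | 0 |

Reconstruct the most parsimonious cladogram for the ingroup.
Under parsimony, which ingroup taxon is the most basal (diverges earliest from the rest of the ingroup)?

Species M

Character polarity is set by the outgroup: the derived state is whichever differs from the outgroup's state, so for III the derived state is '0', and for the remaining characters it is '1'.
I (derived state '1') is unique to Species M (autapomorphy; uninformative for grouping).
II: derived state '1' in Species A and Species P only — synapomorphy for {Species A, Species P}.
III (derived state '0') is unique to Species A (autapomorphy; uninformative for grouping).
All ingroup taxa share the derived state '1' for IV; it defines the ingroup but does not resolve relationships within it.
Only Species A, Species P, and Species R show the derived state '1' for V, supporting them as a clade.
Most parsimonious ingroup topology: (Species M,((Species P,Species A),Species R)).
Species M is sister to the clade containing all other ingroup taxa, so it is the earliest-diverging (most basal) ingroup lineage.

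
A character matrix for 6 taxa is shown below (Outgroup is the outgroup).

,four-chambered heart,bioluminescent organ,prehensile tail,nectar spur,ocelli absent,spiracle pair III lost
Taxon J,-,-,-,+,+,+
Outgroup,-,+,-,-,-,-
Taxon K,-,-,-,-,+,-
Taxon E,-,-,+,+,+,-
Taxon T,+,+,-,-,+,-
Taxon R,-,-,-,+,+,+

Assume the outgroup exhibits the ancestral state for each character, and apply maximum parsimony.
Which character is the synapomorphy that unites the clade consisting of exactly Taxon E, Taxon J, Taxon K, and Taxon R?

bioluminescent organ

Character polarity is set by the outgroup: the derived state is whichever differs from the outgroup's state, so for bioluminescent organ the derived state is '-', and for the remaining characters it is '+'.
four-chambered heart (derived state '+') is unique to Taxon T (autapomorphy; uninformative for grouping).
Only Taxon E, Taxon J, Taxon K, and Taxon R show the derived state '-' for bioluminescent organ, supporting them as a clade.
prehensile tail: derived state '+' in Taxon E only — an autapomorphy, so it tells us nothing about relationships among taxa.
Only Taxon E, Taxon J, and Taxon R show the derived state '+' for nectar spur, supporting them as a clade.
All ingroup taxa share the derived state '+' for ocelli absent; it defines the ingroup but does not resolve relationships within it.
spiracle pair III lost (derived state '+') is shared by Taxon J and Taxon R — a synapomorphy uniting that clade.
Most parsimonious ingroup topology: (Taxon T,(Taxon K,((Taxon J,Taxon R),Taxon E))).
The clade {Taxon E, Taxon J, Taxon K, Taxon R} is supported by bioluminescent organ: its derived state '-' occurs in exactly those taxa and in no other taxon (including the outgroup).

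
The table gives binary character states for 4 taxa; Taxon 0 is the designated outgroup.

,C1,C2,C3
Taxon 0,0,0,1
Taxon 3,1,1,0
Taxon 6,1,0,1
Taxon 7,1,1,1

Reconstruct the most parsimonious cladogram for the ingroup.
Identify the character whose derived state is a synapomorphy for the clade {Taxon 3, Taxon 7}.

Character polarity is set by the outgroup: the derived state is whichever differs from the outgroup's state, so for C3 the derived state is '0', and for the remaining characters it is '1'.
C1 (derived state '1') is shared by all ingroup taxa — unites the whole ingroup.
C2: derived state '1' in Taxon 3 and Taxon 7 only — synapomorphy for {Taxon 3, Taxon 7}.
C3: derived state '0' in Taxon 3 only — an autapomorphy, so it tells us nothing about relationships among taxa.
Most parsimonious ingroup topology: ((Taxon 3,Taxon 7),Taxon 6).
The clade {Taxon 3, Taxon 7} is supported by C2: its derived state '1' occurs in exactly those taxa and in no other taxon (including the outgroup).

C2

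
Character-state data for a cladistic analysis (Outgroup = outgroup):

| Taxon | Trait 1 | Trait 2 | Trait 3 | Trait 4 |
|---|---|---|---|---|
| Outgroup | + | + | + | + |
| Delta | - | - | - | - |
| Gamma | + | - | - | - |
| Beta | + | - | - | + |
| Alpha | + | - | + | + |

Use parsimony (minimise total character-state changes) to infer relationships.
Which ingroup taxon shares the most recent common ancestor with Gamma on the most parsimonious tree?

The outgroup has state '+' for every character, so '-' is the derived state throughout.
Trait 1 (derived state '-') is unique to Delta (autapomorphy; uninformative for grouping).
Trait 2 (derived state '-') is shared by all ingroup taxa — unites the whole ingroup.
Trait 3: derived state '-' in Beta, Delta, and Gamma only — synapomorphy for {Beta, Delta, Gamma}.
Trait 4 (derived state '-') is shared by Delta and Gamma — a synapomorphy uniting that clade.
Most parsimonious ingroup topology: (((Delta,Gamma),Beta),Alpha).
Gamma and Delta form a cherry on this tree, so they are sister taxa.

Delta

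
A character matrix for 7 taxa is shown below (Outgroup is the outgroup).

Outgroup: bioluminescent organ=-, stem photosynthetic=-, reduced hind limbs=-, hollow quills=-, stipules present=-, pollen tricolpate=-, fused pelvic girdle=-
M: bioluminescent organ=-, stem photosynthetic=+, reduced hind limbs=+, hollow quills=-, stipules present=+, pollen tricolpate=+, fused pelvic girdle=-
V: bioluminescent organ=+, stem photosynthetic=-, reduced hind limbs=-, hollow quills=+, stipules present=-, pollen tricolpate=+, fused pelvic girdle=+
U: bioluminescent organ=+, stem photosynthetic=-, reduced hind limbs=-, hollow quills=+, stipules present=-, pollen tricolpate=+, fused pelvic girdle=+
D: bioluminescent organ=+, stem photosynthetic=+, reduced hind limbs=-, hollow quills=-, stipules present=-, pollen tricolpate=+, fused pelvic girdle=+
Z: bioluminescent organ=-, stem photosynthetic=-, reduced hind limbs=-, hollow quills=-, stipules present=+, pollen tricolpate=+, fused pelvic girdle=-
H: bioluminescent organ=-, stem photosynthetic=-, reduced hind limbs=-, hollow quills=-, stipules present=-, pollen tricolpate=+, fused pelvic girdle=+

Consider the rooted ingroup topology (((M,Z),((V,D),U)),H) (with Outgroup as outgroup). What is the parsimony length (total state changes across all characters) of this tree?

10

Map each character onto (((M,Z),((V,D),U)),H) (rooted by Outgroup) and count the minimum state changes it requires (Fitch parsimony):
bioluminescent organ: 1; stem photosynthetic: 2; reduced hind limbs: 1; hollow quills: 2; stipules present: 1; pollen tricolpate: 1; fused pelvic girdle: 2.
Total tree length = 10.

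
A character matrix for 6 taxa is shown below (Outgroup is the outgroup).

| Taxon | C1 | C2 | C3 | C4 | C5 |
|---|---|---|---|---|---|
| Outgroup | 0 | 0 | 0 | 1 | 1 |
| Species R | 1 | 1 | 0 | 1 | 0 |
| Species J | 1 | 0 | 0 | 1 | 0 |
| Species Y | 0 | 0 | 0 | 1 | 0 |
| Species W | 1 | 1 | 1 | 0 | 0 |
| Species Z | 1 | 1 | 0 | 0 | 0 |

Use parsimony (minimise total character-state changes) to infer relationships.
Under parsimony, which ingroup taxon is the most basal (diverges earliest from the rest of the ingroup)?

Species Y

Character polarity is set by the outgroup: the derived state is whichever differs from the outgroup's state, so for C4, C5 the derived state is '0', and for the remaining characters it is '1'.
Only Species J, Species R, Species W, and Species Z show the derived state '1' for C1, supporting them as a clade.
C2: derived state '1' in Species R, Species W, and Species Z only — synapomorphy for {Species R, Species W, Species Z}.
C3 (derived state '1') is unique to Species W (autapomorphy; uninformative for grouping).
C4 (derived state '0') is shared by Species W and Species Z — a synapomorphy uniting that clade.
All ingroup taxa share the derived state '0' for C5; it defines the ingroup but does not resolve relationships within it.
Most parsimonious ingroup topology: (((Species R,(Species W,Species Z)),Species J),Species Y).
Species Y is sister to the clade containing all other ingroup taxa, so it is the earliest-diverging (most basal) ingroup lineage.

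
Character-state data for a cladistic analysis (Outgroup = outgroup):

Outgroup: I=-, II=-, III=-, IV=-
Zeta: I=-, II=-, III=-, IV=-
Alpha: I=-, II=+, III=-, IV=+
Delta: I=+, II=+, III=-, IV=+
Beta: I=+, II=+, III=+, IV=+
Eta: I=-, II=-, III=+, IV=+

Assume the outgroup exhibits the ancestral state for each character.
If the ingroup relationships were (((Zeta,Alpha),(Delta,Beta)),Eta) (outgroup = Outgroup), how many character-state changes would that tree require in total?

Map each character onto (((Zeta,Alpha),(Delta,Beta)),Eta) (rooted by Outgroup) and count the minimum state changes it requires (Fitch parsimony):
I: 1; II: 2; III: 2; IV: 2.
Total tree length = 7.

7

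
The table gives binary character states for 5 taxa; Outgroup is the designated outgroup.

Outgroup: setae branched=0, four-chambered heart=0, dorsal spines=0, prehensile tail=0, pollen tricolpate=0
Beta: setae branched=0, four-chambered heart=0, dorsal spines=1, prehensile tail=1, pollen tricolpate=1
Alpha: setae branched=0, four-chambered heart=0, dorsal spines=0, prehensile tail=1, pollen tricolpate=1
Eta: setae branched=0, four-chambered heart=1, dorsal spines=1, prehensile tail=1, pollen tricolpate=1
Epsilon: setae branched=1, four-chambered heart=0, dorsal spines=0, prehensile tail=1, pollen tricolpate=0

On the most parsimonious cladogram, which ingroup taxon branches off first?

Epsilon

The outgroup has state '0' for every character, so '1' is the derived state throughout.
setae branched: derived state '1' in Epsilon only — an autapomorphy, so it tells us nothing about relationships among taxa.
four-chambered heart (derived state '1') is unique to Eta (autapomorphy; uninformative for grouping).
dorsal spines: derived state '1' in Beta and Eta only — synapomorphy for {Beta, Eta}.
All ingroup taxa share the derived state '1' for prehensile tail; it defines the ingroup but does not resolve relationships within it.
Only Alpha, Beta, and Eta show the derived state '1' for pollen tricolpate, supporting them as a clade.
Most parsimonious ingroup topology: (((Beta,Eta),Alpha),Epsilon).
Epsilon is sister to the clade containing all other ingroup taxa, so it is the earliest-diverging (most basal) ingroup lineage.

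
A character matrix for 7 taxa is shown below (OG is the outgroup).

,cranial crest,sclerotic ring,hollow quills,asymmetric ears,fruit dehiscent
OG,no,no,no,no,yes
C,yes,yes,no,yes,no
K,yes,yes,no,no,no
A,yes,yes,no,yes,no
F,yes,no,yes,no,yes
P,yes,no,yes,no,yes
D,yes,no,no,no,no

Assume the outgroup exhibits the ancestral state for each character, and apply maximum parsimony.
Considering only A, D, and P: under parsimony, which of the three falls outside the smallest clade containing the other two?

P

Character polarity is set by the outgroup: the derived state is whichever differs from the outgroup's state, so for fruit dehiscent the derived state is 'no', and for the remaining characters it is 'yes'.
All ingroup taxa share the derived state 'yes' for cranial crest; it defines the ingroup but does not resolve relationships within it.
Only A, C, and K show the derived state 'yes' for sclerotic ring, supporting them as a clade.
Only F and P show the derived state 'yes' for hollow quills, supporting them as a clade.
asymmetric ears (derived state 'yes') is shared by A and C — a synapomorphy uniting that clade.
Only A, C, D, and K show the derived state 'no' for fruit dehiscent, supporting them as a clade.
Most parsimonious ingroup topology: ((((C,A),K),D),(F,P)).
D and A share a more recent common ancestor with each other than either does with P, so P is the least closely related of the three.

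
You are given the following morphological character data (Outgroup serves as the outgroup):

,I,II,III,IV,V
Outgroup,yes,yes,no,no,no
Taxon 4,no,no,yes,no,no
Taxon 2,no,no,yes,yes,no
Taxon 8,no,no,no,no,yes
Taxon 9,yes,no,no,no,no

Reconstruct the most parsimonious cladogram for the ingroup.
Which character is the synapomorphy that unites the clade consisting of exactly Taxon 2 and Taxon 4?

III

Character polarity is set by the outgroup: the derived state is whichever differs from the outgroup's state, so for I, II the derived state is 'no', and for the remaining characters it is 'yes'.
Only Taxon 2, Taxon 4, and Taxon 8 show the derived state 'no' for I, supporting them as a clade.
II (derived state 'no') is shared by all ingroup taxa — unites the whole ingroup.
III (derived state 'yes') is shared by Taxon 2 and Taxon 4 — a synapomorphy uniting that clade.
IV (derived state 'yes') is unique to Taxon 2 (autapomorphy; uninformative for grouping).
V (derived state 'yes') is unique to Taxon 8 (autapomorphy; uninformative for grouping).
Most parsimonious ingroup topology: (((Taxon 4,Taxon 2),Taxon 8),Taxon 9).
The clade {Taxon 2, Taxon 4} is supported by III: its derived state 'yes' occurs in exactly those taxa and in no other taxon (including the outgroup).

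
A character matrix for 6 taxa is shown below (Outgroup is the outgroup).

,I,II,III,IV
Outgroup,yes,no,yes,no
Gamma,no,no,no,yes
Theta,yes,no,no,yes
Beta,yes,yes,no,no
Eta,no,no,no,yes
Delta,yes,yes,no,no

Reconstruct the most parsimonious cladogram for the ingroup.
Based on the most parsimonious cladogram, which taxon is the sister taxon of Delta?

Character polarity is set by the outgroup: the derived state is whichever differs from the outgroup's state, so for I, III the derived state is 'no', and for the remaining characters it is 'yes'.
I (derived state 'no') is shared by Eta and Gamma — a synapomorphy uniting that clade.
II (derived state 'yes') is shared by Beta and Delta — a synapomorphy uniting that clade.
III (derived state 'no') is shared by all ingroup taxa — unites the whole ingroup.
IV (derived state 'yes') is shared by Eta, Gamma, and Theta — a synapomorphy uniting that clade.
Most parsimonious ingroup topology: (((Gamma,Eta),Theta),(Beta,Delta)).
Delta and Beta form a cherry on this tree, so they are sister taxa.

Beta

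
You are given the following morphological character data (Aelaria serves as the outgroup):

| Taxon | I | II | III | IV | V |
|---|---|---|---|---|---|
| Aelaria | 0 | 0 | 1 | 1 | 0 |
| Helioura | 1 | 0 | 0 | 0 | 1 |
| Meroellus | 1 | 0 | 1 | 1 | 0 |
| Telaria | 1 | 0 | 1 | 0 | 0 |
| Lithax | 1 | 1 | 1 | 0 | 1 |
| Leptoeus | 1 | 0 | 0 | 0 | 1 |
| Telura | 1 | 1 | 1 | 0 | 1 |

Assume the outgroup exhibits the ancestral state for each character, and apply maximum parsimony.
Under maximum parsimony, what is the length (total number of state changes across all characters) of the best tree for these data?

5

Character polarity is set by the outgroup: the derived state is whichever differs from the outgroup's state, so for III, IV the derived state is '0', and for the remaining characters it is '1'.
All ingroup taxa share the derived state '1' for I; it defines the ingroup but does not resolve relationships within it.
II (derived state '1') is shared by Lithax and Telura — a synapomorphy uniting that clade.
Only Helioura and Leptoeus show the derived state '0' for III, supporting them as a clade.
IV (derived state '0') is shared by Helioura, Leptoeus, Lithax, Telaria, and Telura — a synapomorphy uniting that clade.
Only Helioura, Leptoeus, Lithax, and Telura show the derived state '1' for V, supporting them as a clade.
Most parsimonious ingroup topology: ((((Helioura,Leptoeus),(Lithax,Telura)),Telaria),Meroellus).
Changes per character on this tree: I: 1; II: 1; III: 1; IV: 1; V: 1.
Total = 5.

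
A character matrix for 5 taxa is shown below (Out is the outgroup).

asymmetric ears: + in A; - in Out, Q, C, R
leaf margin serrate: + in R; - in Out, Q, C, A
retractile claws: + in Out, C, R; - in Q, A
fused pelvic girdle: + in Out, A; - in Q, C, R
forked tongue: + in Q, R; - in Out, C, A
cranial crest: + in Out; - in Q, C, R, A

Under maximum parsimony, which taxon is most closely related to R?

Q

Character polarity is set by the outgroup: the derived state is whichever differs from the outgroup's state, so for retractile claws, fused pelvic girdle, cranial crest the derived state is '-', and for the remaining characters it is '+'.
asymmetric ears: derived state '+' in A only — an autapomorphy, so it tells us nothing about relationships among taxa.
leaf margin serrate (derived state '+') is unique to R (autapomorphy; uninformative for grouping).
retractile claws (state '-') occurs in A and Q but conflicts with the nesting implied by the other characters — most parsimoniously interpreted as homoplasy.
Only C, Q, and R show the derived state '-' for fused pelvic girdle, supporting them as a clade.
forked tongue (derived state '+') is shared by Q and R — a synapomorphy uniting that clade.
cranial crest (derived state '-') is shared by all ingroup taxa — unites the whole ingroup.
Most parsimonious ingroup topology: (A,((R,Q),C)).
R and Q form a cherry on this tree, so they are sister taxa.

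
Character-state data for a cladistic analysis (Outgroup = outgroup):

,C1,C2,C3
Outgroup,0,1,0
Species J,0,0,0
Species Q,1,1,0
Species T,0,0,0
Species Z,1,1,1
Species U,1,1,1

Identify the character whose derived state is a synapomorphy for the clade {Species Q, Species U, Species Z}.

Character polarity is set by the outgroup: the derived state is whichever differs from the outgroup's state, so for C2 the derived state is '0', and for the remaining characters it is '1'.
C1: derived state '1' in Species Q, Species U, and Species Z only — synapomorphy for {Species Q, Species U, Species Z}.
Only Species J and Species T show the derived state '0' for C2, supporting them as a clade.
Only Species U and Species Z show the derived state '1' for C3, supporting them as a clade.
Most parsimonious ingroup topology: ((Species J,Species T),(Species Q,(Species Z,Species U))).
The clade {Species Q, Species U, Species Z} is supported by C1: its derived state '1' occurs in exactly those taxa and in no other taxon (including the outgroup).

C1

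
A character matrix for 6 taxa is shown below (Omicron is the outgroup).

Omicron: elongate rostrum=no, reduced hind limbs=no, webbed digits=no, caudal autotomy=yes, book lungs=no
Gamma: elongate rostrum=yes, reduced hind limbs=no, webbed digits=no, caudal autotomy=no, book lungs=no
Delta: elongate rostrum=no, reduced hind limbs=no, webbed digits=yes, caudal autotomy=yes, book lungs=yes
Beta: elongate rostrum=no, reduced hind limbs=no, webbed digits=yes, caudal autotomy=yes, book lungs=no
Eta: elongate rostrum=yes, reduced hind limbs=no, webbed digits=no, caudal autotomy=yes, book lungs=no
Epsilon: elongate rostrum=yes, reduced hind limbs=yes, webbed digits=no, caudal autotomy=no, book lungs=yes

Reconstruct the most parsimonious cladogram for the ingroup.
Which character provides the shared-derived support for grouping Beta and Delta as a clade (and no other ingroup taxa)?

Character polarity is set by the outgroup: the derived state is whichever differs from the outgroup's state, so for caudal autotomy the derived state is 'no', and for the remaining characters it is 'yes'.
elongate rostrum: derived state 'yes' in Epsilon, Eta, and Gamma only — synapomorphy for {Epsilon, Eta, Gamma}.
reduced hind limbs (derived state 'yes') is unique to Epsilon (autapomorphy; uninformative for grouping).
Only Beta and Delta show the derived state 'yes' for webbed digits, supporting them as a clade.
caudal autotomy (derived state 'no') is shared by Epsilon and Gamma — a synapomorphy uniting that clade.
book lungs (state 'yes') occurs in Delta and Epsilon but conflicts with the nesting implied by the other characters — most parsimoniously interpreted as homoplasy.
Most parsimonious ingroup topology: (((Gamma,Epsilon),Eta),(Delta,Beta)).
The clade {Beta, Delta} is supported by webbed digits: its derived state 'yes' occurs in exactly those taxa and in no other taxon (including the outgroup).

webbed digits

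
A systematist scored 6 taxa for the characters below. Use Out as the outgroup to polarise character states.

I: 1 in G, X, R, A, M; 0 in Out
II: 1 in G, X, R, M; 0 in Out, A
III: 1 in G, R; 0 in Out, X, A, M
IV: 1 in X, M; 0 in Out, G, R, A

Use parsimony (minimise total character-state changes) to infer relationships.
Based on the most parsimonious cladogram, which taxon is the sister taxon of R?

G

The outgroup has state '0' for every character, so '1' is the derived state throughout.
All ingroup taxa share the derived state '1' for I; it defines the ingroup but does not resolve relationships within it.
II (derived state '1') is shared by G, M, R, and X — a synapomorphy uniting that clade.
III (derived state '1') is shared by G and R — a synapomorphy uniting that clade.
IV (derived state '1') is shared by M and X — a synapomorphy uniting that clade.
Most parsimonious ingroup topology: (((G,R),(X,M)),A).
R and G form a cherry on this tree, so they are sister taxa.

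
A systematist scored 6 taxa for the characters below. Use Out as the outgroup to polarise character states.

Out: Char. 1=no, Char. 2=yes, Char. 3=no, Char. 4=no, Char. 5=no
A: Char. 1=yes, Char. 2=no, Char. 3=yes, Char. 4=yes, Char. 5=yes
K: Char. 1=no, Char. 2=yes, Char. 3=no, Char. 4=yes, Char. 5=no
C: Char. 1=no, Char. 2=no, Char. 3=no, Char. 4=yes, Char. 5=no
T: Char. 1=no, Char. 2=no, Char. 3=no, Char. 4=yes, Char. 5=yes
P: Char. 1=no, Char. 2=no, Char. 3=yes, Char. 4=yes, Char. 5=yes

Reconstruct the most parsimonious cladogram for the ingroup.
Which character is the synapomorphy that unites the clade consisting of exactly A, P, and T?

Character polarity is set by the outgroup: the derived state is whichever differs from the outgroup's state, so for Char. 2 the derived state is 'no', and for the remaining characters it is 'yes'.
Char. 1 (derived state 'yes') is unique to A (autapomorphy; uninformative for grouping).
Char. 2 (derived state 'no') is shared by A, C, P, and T — a synapomorphy uniting that clade.
Char. 3: derived state 'yes' in A and P only — synapomorphy for {A, P}.
All ingroup taxa share the derived state 'yes' for Char. 4; it defines the ingroup but does not resolve relationships within it.
Char. 5 (derived state 'yes') is shared by A, P, and T — a synapomorphy uniting that clade.
Most parsimonious ingroup topology: ((((A,P),T),C),K).
The clade {A, P, T} is supported by Char. 5: its derived state 'yes' occurs in exactly those taxa and in no other taxon (including the outgroup).

Char. 5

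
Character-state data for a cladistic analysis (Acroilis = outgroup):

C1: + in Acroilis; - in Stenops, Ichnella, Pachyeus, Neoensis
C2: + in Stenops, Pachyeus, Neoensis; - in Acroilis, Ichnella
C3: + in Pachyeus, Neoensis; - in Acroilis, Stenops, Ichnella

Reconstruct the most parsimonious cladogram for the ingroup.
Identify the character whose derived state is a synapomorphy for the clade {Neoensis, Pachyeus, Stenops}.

C2

Character polarity is set by the outgroup: the derived state is whichever differs from the outgroup's state, so for C1 the derived state is '-', and for the remaining characters it is '+'.
C1 (derived state '-') is shared by all ingroup taxa — unites the whole ingroup.
C2 (derived state '+') is shared by Neoensis, Pachyeus, and Stenops — a synapomorphy uniting that clade.
C3 (derived state '+') is shared by Neoensis and Pachyeus — a synapomorphy uniting that clade.
Most parsimonious ingroup topology: ((Stenops,(Pachyeus,Neoensis)),Ichnella).
The clade {Neoensis, Pachyeus, Stenops} is supported by C2: its derived state '+' occurs in exactly those taxa and in no other taxon (including the outgroup).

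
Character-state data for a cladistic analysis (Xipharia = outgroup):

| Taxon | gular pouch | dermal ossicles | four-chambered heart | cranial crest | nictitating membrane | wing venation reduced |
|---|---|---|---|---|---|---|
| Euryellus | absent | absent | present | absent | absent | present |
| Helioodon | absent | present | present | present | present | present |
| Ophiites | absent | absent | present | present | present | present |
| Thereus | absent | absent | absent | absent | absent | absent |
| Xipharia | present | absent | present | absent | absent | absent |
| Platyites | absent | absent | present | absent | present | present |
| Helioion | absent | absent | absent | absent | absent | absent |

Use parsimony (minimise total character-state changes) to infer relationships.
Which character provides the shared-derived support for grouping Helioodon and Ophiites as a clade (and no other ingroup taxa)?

cranial crest

Character polarity is set by the outgroup: the derived state is whichever differs from the outgroup's state, so for gular pouch, four-chambered heart the derived state is 'absent', and for the remaining characters it is 'present'.
All ingroup taxa share the derived state 'absent' for gular pouch; it defines the ingroup but does not resolve relationships within it.
dermal ossicles (derived state 'present') is unique to Helioodon (autapomorphy; uninformative for grouping).
Only Helioion and Thereus show the derived state 'absent' for four-chambered heart, supporting them as a clade.
Only Helioodon and Ophiites show the derived state 'present' for cranial crest, supporting them as a clade.
nictitating membrane (derived state 'present') is shared by Helioodon, Ophiites, and Platyites — a synapomorphy uniting that clade.
Only Euryellus, Helioodon, Ophiites, and Platyites show the derived state 'present' for wing venation reduced, supporting them as a clade.
Most parsimonious ingroup topology: ((Thereus,Helioion),(Euryellus,((Ophiites,Helioodon),Platyites))).
The clade {Helioodon, Ophiites} is supported by cranial crest: its derived state 'present' occurs in exactly those taxa and in no other taxon (including the outgroup).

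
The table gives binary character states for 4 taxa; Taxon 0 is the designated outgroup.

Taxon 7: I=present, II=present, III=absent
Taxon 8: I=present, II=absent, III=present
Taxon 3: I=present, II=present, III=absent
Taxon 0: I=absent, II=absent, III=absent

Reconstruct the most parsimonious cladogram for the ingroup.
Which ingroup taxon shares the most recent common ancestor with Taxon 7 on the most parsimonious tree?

The outgroup has state 'absent' for every character, so 'present' is the derived state throughout.
I (derived state 'present') is shared by all ingroup taxa — unites the whole ingroup.
II (derived state 'present') is shared by Taxon 3 and Taxon 7 — a synapomorphy uniting that clade.
III: derived state 'present' in Taxon 8 only — an autapomorphy, so it tells us nothing about relationships among taxa.
Most parsimonious ingroup topology: ((Taxon 3,Taxon 7),Taxon 8).
Taxon 7 and Taxon 3 form a cherry on this tree, so they are sister taxa.

Taxon 3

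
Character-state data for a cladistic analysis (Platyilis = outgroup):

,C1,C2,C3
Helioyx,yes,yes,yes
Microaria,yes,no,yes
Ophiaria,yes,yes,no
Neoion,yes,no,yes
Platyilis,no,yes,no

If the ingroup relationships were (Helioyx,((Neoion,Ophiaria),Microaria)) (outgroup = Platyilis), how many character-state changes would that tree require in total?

Map each character onto (Helioyx,((Neoion,Ophiaria),Microaria)) (rooted by Platyilis) and count the minimum state changes it requires (Fitch parsimony):
C1: 1; C2: 2; C3: 2.
Total tree length = 5.

5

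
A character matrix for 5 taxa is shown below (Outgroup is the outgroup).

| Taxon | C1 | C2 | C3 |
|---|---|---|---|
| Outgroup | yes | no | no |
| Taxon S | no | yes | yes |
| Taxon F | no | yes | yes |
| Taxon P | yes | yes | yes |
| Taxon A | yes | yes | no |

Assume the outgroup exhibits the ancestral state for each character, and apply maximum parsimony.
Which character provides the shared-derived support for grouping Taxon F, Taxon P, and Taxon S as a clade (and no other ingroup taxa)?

Character polarity is set by the outgroup: the derived state is whichever differs from the outgroup's state, so for C1 the derived state is 'no', and for the remaining characters it is 'yes'.
C1: derived state 'no' in Taxon F and Taxon S only — synapomorphy for {Taxon F, Taxon S}.
All ingroup taxa share the derived state 'yes' for C2; it defines the ingroup but does not resolve relationships within it.
C3: derived state 'yes' in Taxon F, Taxon P, and Taxon S only — synapomorphy for {Taxon F, Taxon P, Taxon S}.
Most parsimonious ingroup topology: (((Taxon S,Taxon F),Taxon P),Taxon A).
The clade {Taxon F, Taxon P, Taxon S} is supported by C3: its derived state 'yes' occurs in exactly those taxa and in no other taxon (including the outgroup).

C3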